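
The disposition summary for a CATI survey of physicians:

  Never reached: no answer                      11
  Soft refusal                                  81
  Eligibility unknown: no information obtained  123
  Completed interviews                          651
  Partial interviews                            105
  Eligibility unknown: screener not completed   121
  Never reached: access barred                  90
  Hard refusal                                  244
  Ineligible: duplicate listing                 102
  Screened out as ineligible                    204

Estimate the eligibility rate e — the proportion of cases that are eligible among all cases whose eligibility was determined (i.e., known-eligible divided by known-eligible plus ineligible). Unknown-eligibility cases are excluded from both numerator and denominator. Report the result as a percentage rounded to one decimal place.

79.4%

Refusal or break-off = 244 + 81 = 325
Never reached = 11 + 90 = 101
Unknown eligibility = 121 + 123 = 244
Screened out, ineligible = 204 + 102 = 306
Known eligible: 651 + 105 + 325 + 101 = 1182
e = 1182 / (1182 + 306) = 1182 / 1488 = 0.7944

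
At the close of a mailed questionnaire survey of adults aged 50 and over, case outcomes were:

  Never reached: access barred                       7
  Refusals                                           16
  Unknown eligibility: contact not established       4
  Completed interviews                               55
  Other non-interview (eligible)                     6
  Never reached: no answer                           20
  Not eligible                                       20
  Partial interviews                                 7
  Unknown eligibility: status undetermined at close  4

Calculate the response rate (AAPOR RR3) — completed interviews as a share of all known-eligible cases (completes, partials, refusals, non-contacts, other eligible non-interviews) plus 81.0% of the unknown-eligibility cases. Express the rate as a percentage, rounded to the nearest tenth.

Never reached = 20 + 7 = 27
Unknown if eligible = 4 + 4 = 8
Top: 55
Determined eligible: 55 + 7 + 16 + 27 + 6 = 111
Eligible share of unknowns: 0.8100 × 8 = 6.48
Denominator: 111 + 6.48 = 117.48
RR3 = 55 / 117.48 = 0.4682

46.8%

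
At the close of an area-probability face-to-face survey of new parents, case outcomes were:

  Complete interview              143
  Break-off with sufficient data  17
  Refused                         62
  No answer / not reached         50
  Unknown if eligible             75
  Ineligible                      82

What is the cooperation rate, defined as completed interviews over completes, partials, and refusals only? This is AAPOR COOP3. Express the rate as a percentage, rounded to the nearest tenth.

Num → 143
Base → 143 + 17 + 62 = 222
COOP3 = 143 / 222 = 0.6441

64.4%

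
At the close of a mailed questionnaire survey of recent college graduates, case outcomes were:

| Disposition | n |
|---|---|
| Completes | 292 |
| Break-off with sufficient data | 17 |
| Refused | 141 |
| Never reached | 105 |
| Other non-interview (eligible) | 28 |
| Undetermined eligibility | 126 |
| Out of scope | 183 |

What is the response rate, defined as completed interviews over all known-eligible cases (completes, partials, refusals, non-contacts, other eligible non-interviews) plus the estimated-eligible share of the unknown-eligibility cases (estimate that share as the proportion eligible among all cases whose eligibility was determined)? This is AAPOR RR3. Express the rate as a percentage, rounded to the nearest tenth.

43.0%

Num → 292
Eligible (known) → 292 + 17 + 141 + 105 + 28 = 583
e = 583 / (583 + 183) = 583 / 766 = 0.7611
e × U → 0.7611 × 126 = 95.90
Base → 583 + 95.90 = 678.90
RR3 = 292 / 678.90 = 0.4301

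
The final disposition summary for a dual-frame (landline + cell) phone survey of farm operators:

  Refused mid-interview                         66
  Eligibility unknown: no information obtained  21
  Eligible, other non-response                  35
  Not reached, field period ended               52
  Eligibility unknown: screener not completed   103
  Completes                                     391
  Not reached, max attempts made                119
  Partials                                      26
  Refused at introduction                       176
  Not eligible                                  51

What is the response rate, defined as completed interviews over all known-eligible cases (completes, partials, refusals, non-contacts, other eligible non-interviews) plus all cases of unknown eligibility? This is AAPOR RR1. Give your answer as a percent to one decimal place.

39.5%

Refusals = 176 + 66 = 242
Non-contacts = 52 + 119 = 171
Undetermined eligibility = 103 + 21 = 124
Numerator → 391
Denom → 391 + 26 + 242 + 171 + 35 + 124 = 989
RR1 = 391 / 989 = 0.3953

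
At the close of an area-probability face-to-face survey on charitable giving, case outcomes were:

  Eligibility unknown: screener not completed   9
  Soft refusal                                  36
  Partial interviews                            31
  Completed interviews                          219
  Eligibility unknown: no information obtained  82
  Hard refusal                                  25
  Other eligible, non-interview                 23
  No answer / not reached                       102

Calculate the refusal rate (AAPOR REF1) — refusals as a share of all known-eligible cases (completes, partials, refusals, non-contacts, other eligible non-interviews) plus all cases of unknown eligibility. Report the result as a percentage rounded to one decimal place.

Declined to participate = 25 + 36 = 61
Unknown if eligible = 9 + 82 = 91
Numerator = 61
Base = 219 + 31 + 61 + 102 + 23 + 91 = 527
REF1 = 61 / 527 = 0.1157

11.6%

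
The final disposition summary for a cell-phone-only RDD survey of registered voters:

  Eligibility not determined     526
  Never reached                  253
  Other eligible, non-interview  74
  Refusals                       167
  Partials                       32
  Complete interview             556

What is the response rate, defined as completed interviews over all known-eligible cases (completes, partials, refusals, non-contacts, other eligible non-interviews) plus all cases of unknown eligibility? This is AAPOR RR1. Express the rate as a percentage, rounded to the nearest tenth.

34.6%

Num → 556
Denominator → 556 + 32 + 167 + 253 + 74 + 526 = 1608
RR1 = 556 / 1608 = 0.3458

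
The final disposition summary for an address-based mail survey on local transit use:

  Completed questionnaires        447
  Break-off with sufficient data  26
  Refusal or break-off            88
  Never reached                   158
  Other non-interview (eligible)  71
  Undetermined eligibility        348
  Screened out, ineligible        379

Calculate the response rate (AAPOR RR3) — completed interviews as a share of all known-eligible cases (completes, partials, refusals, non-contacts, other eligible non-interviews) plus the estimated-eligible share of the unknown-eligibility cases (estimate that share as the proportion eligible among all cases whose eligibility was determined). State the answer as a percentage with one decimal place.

43.6%

Top = 447
Known eligible = 447 + 26 + 88 + 158 + 71 = 790
e = 790 / (790 + 379) = 790 / 1169 = 0.6758
Eligible share of unknowns = 0.6758 × 348 = 235.18
Denom = 790 + 235.18 = 1025.18
RR3 = 447 / 1025.18 = 0.4360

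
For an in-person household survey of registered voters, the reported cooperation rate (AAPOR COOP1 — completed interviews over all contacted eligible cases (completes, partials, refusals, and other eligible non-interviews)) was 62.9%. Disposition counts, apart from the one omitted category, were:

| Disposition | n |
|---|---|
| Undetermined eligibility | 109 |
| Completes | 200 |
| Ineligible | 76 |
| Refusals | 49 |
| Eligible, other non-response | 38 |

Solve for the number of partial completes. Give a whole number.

31

COOP1 = 200 / D = 0.629
D = 200 / 0.629 = 318.0
Rest of base = 287
partial completes = 318.0 − 287 ≈ 31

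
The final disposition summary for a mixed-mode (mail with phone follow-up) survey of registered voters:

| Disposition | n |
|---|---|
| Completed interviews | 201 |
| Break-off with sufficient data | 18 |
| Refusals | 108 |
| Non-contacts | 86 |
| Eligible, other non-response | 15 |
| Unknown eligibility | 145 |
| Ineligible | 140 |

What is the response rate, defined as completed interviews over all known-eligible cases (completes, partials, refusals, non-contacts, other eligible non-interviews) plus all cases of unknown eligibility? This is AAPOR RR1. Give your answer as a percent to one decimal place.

Numerator: 201
Base: 201 + 18 + 108 + 86 + 15 + 145 = 573
RR1 = 201 / 573 = 0.3508

35.1%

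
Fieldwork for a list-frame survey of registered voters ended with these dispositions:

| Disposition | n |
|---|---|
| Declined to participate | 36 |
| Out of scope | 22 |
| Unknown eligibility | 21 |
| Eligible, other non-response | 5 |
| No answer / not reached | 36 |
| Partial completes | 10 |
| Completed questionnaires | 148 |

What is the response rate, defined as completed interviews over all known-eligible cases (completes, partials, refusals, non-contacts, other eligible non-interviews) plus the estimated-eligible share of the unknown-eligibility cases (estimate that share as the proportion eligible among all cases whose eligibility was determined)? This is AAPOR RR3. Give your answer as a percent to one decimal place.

Num: 148
Known eligible: 148 + 10 + 36 + 36 + 5 = 235
e = 235 / (235 + 22) = 235 / 257 = 0.9144
Eligible share of unknowns: 0.9144 × 21 = 19.20
Denom: 235 + 19.20 = 254.20
RR3 = 148 / 254.20 = 0.5822

58.2%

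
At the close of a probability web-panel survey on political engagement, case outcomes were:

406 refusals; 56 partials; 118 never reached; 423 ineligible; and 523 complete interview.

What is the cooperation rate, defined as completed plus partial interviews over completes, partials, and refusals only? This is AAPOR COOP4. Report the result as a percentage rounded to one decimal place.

Numerator = 523 + 56 = 579
Denom = 523 + 56 + 406 = 985
COOP4 = 579 / 985 = 0.5878

58.8%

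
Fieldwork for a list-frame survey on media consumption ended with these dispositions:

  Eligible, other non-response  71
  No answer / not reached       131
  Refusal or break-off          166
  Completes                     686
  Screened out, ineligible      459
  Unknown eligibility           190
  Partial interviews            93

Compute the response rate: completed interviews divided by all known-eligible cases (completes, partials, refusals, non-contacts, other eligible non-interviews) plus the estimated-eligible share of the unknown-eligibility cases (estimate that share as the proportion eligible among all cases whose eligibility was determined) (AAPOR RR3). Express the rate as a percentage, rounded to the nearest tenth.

53.5%

Num → 686
Eligible (known) → 686 + 93 + 166 + 131 + 71 = 1147
e = 1147 / (1147 + 459) = 1147 / 1606 = 0.7142
Eligible share of unknowns → 0.7142 × 190 = 135.70
Denominator → 1147 + 135.70 = 1282.70
RR3 = 686 / 1282.70 = 0.5348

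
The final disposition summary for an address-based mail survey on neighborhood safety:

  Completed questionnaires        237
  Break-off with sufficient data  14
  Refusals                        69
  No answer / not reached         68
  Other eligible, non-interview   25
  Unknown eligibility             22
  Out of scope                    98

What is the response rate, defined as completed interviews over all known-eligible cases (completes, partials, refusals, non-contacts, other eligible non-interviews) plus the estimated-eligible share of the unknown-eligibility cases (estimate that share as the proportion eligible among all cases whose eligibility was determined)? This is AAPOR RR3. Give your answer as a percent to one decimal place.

55.0%

Top: 237
Determined eligible: 237 + 14 + 69 + 68 + 25 = 413
e = 413 / (413 + 98) = 413 / 511 = 0.8082
Estimated eligible among unknowns: 0.8082 × 22 = 17.78
Denominator: 413 + 17.78 = 430.78
RR3 = 237 / 430.78 = 0.5502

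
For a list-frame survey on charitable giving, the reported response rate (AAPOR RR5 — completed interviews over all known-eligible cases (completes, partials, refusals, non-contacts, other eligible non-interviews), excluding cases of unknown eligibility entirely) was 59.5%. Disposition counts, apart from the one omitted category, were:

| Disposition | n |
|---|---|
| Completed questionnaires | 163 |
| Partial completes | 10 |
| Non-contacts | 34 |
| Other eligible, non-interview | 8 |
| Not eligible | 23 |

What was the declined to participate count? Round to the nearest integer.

59

RR5 = 163 / D = 0.595
D = 163 / 0.595 = 273.9
Other denominator terms total 215
declined to participate = 273.9 − 215 ≈ 59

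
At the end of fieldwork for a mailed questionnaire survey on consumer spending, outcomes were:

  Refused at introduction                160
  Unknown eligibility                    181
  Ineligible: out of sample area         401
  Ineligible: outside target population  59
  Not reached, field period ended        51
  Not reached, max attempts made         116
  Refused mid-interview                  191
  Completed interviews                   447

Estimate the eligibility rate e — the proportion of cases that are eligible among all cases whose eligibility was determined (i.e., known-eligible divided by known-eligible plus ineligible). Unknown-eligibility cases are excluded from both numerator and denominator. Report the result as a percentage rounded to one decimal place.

67.7%

Declined to participate = 160 + 191 = 351
No answer / not reached = 51 + 116 = 167
Not eligible = 59 + 401 = 460
Known eligible = 447 + 351 + 167 = 965
e = 965 / (965 + 460) = 965 / 1425 = 0.6772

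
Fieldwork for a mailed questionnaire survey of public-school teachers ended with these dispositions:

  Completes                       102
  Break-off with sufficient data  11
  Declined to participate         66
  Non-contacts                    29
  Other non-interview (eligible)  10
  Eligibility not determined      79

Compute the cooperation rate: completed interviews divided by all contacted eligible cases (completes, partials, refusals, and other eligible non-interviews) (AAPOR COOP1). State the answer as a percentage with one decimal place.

54.0%

Numerator = 102
Denom = 102 + 11 + 66 + 10 = 189
COOP1 = 102 / 189 = 0.5397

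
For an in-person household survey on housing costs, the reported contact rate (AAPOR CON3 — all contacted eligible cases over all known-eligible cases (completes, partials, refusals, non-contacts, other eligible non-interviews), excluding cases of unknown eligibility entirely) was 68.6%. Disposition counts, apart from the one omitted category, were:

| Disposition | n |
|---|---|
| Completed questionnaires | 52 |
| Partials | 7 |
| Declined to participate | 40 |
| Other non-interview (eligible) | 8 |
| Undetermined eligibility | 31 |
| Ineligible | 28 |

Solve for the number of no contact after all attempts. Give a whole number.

49

Top → 52 + 7 + 40 + 8 = 107
CON3 = 107 / D = 0.686
D = 107 / 0.686 = 156.0
Other denominator terms total 107
no contact after all attempts = 156.0 − 107 ≈ 49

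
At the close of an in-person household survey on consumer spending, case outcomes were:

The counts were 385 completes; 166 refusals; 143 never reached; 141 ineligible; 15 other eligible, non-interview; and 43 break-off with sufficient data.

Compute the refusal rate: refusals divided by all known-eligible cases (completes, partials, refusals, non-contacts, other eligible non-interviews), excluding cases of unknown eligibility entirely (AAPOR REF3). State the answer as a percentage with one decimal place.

22.1%

Top: 166
Denom: 385 + 43 + 166 + 143 + 15 = 752
REF3 = 166 / 752 = 0.2207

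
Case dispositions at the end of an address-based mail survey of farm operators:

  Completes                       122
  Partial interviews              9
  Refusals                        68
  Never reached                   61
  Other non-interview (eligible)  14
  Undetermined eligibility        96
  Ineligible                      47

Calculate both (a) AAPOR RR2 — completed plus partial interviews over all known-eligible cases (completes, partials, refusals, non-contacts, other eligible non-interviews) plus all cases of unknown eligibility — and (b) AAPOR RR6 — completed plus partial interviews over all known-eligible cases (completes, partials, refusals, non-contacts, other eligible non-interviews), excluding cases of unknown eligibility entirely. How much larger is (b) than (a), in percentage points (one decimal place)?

12.4

Num → 122 + 9 = 131
Denom → 122 + 9 + 68 + 61 + 14 + 96 = 370
RR2 = 131 / 370 = 0.3541
Denom → 122 + 9 + 68 + 61 + 14 = 274
RR6 = 131 / 274 = 0.4781
Difference = 47.81 − 35.41 = 12.40 percentage points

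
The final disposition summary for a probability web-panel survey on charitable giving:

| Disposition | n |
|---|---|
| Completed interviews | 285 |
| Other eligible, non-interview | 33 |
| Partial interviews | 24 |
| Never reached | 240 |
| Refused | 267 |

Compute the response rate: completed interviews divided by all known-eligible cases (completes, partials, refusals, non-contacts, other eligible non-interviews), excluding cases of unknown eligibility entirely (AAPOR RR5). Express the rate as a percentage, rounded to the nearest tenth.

Numerator = 285
Base = 285 + 24 + 267 + 240 + 33 = 849
RR5 = 285 / 849 = 0.3357

33.6%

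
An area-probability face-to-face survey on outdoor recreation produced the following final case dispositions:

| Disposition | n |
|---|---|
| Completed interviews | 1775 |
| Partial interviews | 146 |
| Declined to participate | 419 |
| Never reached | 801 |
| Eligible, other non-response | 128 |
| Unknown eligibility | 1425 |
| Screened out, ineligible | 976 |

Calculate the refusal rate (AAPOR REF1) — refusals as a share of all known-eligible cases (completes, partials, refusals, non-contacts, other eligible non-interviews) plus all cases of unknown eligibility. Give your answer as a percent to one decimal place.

8.9%

Numerator → 419
Denom → 1775 + 146 + 419 + 801 + 128 + 1425 = 4694
REF1 = 419 / 4694 = 0.0893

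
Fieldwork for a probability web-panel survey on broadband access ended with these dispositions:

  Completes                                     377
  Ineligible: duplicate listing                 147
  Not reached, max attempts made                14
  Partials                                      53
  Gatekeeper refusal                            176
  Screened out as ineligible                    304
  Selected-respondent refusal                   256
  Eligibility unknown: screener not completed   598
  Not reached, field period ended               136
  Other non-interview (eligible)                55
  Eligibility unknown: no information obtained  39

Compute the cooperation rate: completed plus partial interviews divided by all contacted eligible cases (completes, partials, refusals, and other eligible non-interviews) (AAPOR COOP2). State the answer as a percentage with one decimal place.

46.9%

Refused = 176 + 256 = 432
Non-contacts = 136 + 14 = 150
Unknown eligibility = 598 + 39 = 637
Out of scope = 304 + 147 = 451
Num = 377 + 53 = 430
Base = 377 + 53 + 432 + 55 = 917
COOP2 = 430 / 917 = 0.4689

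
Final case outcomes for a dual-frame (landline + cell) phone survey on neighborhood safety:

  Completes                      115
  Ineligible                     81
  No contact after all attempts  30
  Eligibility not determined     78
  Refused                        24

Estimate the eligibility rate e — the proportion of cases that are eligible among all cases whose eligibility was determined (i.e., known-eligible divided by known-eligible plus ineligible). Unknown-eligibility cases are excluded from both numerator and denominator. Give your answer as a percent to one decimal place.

Determined eligible = 115 + 24 + 30 = 169
e = 169 / (169 + 81) = 169 / 250 = 0.6760

67.6%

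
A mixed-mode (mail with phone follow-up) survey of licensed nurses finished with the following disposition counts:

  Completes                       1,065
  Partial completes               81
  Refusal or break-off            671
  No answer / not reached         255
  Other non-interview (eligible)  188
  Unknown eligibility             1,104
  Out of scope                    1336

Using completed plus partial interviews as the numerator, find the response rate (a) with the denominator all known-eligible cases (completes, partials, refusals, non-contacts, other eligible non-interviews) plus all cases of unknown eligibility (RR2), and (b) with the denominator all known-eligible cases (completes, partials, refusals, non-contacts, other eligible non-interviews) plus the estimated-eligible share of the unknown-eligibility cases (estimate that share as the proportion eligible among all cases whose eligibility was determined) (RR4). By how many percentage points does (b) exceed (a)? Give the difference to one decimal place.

4.7

Num: 1065 + 81 = 1146
Denom: 1065 + 81 + 671 + 255 + 188 + 1104 = 3364
RR2 = 1146 / 3364 = 0.3407
Known eligible: 1065 + 81 + 671 + 255 + 188 = 2260
e = 2260 / (2260 + 1336) = 2260 / 3596 = 0.6285
Estimated eligible among unknowns: 0.6285 × 1104 = 693.86
Denom: 2260 + 693.86 = 2953.86
RR4 = 1146 / 2953.86 = 0.3880
Difference = 38.80 − 34.07 = 4.73 percentage points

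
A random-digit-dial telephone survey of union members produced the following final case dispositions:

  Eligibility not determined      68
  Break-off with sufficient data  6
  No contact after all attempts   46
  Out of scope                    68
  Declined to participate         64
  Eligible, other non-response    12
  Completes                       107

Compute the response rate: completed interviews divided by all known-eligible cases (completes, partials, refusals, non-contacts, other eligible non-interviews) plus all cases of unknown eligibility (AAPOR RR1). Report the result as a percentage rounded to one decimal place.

Num → 107
Denominator → 107 + 6 + 64 + 46 + 12 + 68 = 303
RR1 = 107 / 303 = 0.3531

35.3%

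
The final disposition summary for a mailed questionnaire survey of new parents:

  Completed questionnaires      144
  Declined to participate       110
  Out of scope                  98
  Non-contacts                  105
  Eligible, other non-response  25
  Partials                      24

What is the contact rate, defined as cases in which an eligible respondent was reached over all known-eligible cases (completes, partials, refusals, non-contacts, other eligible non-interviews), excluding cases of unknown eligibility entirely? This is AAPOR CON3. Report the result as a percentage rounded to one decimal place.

Numerator: 144 + 24 + 110 + 25 = 303
Base: 144 + 24 + 110 + 105 + 25 = 408
CON3 = 303 / 408 = 0.7426

74.3%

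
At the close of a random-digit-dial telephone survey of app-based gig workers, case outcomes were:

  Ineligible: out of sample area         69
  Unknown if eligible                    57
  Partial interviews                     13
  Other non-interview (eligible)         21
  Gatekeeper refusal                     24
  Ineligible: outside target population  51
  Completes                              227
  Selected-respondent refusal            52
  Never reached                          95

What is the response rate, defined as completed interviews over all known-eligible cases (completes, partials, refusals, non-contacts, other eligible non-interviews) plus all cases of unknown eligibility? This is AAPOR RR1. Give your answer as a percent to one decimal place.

46.4%

Declined to participate = 24 + 52 = 76
Out of scope = 51 + 69 = 120
Top: 227
Base: 227 + 13 + 76 + 95 + 21 + 57 = 489
RR1 = 227 / 489 = 0.4642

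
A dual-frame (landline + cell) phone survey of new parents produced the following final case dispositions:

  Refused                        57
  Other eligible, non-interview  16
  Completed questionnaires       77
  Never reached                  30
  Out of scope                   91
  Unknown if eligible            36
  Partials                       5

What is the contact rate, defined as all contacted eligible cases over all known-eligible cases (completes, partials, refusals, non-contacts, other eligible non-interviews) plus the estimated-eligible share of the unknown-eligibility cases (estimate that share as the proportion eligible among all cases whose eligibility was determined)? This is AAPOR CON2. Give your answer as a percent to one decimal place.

Numerator: 77 + 5 + 57 + 16 = 155
Eligible (known): 77 + 5 + 57 + 30 + 16 = 185
e = 185 / (185 + 91) = 185 / 276 = 0.6703
Eligible share of unknowns: 0.6703 × 36 = 24.13
Denom: 185 + 24.13 = 209.13
CON2 = 155 / 209.13 = 0.7412

74.1%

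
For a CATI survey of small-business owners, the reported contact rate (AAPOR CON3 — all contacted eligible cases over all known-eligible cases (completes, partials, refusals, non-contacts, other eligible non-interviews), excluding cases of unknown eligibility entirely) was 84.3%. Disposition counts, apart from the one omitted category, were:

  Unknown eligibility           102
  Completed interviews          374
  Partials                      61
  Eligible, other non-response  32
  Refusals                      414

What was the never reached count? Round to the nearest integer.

Num = 374 + 61 + 414 + 32 = 881
CON3 = 881 / D = 0.843
D = 881 / 0.843 = 1045.1
Other denominator terms total 881
never reached = 1045.1 − 881 ≈ 164

164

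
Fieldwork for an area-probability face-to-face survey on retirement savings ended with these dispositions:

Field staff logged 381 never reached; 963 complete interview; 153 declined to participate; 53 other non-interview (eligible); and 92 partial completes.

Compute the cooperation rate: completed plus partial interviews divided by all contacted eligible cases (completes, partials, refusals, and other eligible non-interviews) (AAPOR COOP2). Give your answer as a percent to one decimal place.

83.7%

Top → 963 + 92 = 1055
Denom → 963 + 92 + 153 + 53 = 1261
COOP2 = 1055 / 1261 = 0.8366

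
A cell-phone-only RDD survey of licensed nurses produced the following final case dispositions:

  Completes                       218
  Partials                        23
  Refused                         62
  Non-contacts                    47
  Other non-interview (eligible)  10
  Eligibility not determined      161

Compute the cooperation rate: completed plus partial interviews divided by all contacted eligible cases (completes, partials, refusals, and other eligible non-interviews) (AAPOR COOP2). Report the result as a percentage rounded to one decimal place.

Top = 218 + 23 = 241
Base = 218 + 23 + 62 + 10 = 313
COOP2 = 241 / 313 = 0.7700

77.0%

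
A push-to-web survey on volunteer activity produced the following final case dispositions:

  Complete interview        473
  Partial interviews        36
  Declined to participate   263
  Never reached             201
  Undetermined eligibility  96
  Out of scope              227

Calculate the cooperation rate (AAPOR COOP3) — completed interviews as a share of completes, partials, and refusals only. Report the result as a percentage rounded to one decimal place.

61.3%

Num → 473
Base → 473 + 36 + 263 = 772
COOP3 = 473 / 772 = 0.6127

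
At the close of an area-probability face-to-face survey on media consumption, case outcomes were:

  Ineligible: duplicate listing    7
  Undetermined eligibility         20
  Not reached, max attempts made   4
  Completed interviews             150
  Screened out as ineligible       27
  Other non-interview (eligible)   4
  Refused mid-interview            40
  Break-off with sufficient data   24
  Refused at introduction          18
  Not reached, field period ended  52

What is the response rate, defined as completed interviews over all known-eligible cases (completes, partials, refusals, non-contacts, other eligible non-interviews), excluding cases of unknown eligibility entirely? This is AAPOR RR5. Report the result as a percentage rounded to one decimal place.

51.4%

Refused = 18 + 40 = 58
No contact after all attempts = 52 + 4 = 56
Out of scope = 27 + 7 = 34
Num = 150
Denominator = 150 + 24 + 58 + 56 + 4 = 292
RR5 = 150 / 292 = 0.5137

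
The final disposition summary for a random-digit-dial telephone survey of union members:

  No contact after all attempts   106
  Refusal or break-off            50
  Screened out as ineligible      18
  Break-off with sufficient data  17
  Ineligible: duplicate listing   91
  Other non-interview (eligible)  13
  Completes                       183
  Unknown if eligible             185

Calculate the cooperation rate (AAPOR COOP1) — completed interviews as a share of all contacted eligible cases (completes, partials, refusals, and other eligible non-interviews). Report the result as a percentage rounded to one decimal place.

Not eligible = 18 + 91 = 109
Numerator: 183
Denominator: 183 + 17 + 50 + 13 = 263
COOP1 = 183 / 263 = 0.6958

69.6%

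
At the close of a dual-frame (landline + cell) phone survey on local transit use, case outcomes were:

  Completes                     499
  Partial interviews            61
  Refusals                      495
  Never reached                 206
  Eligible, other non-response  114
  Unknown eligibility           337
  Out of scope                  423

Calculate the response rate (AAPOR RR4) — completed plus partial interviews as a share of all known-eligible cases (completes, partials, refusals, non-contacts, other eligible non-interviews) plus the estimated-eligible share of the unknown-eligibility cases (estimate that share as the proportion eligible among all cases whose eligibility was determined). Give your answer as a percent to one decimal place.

34.3%

Top = 499 + 61 = 560
Known eligible = 499 + 61 + 495 + 206 + 114 = 1375
e = 1375 / (1375 + 423) = 1375 / 1798 = 0.7647
Eligible share of unknowns = 0.7647 × 337 = 257.70
Denom = 1375 + 257.70 = 1632.70
RR4 = 560 / 1632.70 = 0.3430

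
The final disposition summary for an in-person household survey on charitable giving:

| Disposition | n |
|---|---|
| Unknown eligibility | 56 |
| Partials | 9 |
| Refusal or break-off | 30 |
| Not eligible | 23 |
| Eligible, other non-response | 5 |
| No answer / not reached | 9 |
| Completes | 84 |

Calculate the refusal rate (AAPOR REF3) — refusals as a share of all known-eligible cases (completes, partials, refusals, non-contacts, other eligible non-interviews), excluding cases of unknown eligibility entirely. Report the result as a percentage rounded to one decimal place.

21.9%

Numerator: 30
Denom: 84 + 9 + 30 + 9 + 5 = 137
REF3 = 30 / 137 = 0.2190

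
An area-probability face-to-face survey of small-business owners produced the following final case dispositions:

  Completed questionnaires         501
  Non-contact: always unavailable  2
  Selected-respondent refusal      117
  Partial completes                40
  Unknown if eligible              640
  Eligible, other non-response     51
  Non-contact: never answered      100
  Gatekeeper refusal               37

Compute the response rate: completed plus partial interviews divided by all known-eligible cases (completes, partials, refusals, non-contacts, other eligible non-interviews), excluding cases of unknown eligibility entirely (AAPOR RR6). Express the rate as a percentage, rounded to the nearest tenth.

63.8%

Refused = 37 + 117 = 154
No contact after all attempts = 100 + 2 = 102
Numerator = 501 + 40 = 541
Denominator = 501 + 40 + 154 + 102 + 51 = 848
RR6 = 541 / 848 = 0.6380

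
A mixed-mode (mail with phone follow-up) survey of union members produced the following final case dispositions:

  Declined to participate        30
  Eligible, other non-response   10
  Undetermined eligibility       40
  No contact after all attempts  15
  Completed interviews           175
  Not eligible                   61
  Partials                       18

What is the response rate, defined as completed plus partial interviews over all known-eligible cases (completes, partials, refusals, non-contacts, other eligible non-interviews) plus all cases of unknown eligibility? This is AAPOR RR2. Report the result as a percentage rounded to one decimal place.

Numerator = 175 + 18 = 193
Base = 175 + 18 + 30 + 15 + 10 + 40 = 288
RR2 = 193 / 288 = 0.6701

67.0%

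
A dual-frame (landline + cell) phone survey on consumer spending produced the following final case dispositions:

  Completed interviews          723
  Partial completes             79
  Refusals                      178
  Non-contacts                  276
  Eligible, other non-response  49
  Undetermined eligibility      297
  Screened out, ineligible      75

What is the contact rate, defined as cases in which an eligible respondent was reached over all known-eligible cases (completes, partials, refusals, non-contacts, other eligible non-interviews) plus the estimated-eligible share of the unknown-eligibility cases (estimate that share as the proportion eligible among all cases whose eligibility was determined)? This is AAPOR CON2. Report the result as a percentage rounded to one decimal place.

64.9%

Top = 723 + 79 + 178 + 49 = 1029
Determined eligible = 723 + 79 + 178 + 276 + 49 = 1305
e = 1305 / (1305 + 75) = 1305 / 1380 = 0.9457
Eligible share of unknowns = 0.9457 × 297 = 280.87
Base = 1305 + 280.87 = 1585.87
CON2 = 1029 / 1585.87 = 0.6489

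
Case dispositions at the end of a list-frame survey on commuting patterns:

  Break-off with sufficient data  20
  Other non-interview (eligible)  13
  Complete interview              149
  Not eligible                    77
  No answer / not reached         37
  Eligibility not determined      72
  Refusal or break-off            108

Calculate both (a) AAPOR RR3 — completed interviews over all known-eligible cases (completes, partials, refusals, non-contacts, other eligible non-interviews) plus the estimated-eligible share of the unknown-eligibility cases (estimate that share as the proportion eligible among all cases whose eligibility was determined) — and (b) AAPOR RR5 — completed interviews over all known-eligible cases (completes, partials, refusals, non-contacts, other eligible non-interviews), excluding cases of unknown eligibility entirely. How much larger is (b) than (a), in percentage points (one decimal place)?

Numerator: 149
Known eligible: 149 + 20 + 108 + 37 + 13 = 327
e = 327 / (327 + 77) = 327 / 404 = 0.8094
Estimated eligible among unknowns: 0.8094 × 72 = 58.28
Denominator: 327 + 58.28 = 385.28
RR3 = 149 / 385.28 = 0.3867
Denominator: 149 + 20 + 108 + 37 + 13 = 327
RR5 = 149 / 327 = 0.4557
Difference = 45.57 − 38.67 = 6.90 percentage points

6.9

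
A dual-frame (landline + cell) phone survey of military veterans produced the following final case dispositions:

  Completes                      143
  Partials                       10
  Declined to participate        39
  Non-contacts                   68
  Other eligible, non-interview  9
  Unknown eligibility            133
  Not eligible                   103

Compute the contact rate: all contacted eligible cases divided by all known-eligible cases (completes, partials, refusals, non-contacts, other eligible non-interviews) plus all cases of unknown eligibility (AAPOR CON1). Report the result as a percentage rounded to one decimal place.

50.0%

Numerator → 143 + 10 + 39 + 9 = 201
Base → 143 + 10 + 39 + 68 + 9 + 133 = 402
CON1 = 201 / 402 = 0.5000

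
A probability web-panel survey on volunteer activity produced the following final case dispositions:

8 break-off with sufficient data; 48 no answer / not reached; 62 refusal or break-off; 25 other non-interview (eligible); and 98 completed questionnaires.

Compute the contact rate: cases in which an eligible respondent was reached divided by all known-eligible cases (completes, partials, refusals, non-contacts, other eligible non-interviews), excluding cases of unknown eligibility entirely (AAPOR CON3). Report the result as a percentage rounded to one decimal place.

Num: 98 + 8 + 62 + 25 = 193
Base: 98 + 8 + 62 + 48 + 25 = 241
CON3 = 193 / 241 = 0.8008

80.1%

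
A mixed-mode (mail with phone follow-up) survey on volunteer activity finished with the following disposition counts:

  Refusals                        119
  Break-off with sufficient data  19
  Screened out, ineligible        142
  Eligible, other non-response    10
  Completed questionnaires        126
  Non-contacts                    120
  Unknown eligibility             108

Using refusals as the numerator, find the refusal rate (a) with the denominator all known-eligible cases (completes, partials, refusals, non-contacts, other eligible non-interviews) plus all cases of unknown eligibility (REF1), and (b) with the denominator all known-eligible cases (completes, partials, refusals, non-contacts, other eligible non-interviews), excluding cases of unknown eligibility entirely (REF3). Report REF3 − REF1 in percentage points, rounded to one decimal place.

6.5

Num = 119
Base = 126 + 19 + 119 + 120 + 10 + 108 = 502
REF1 = 119 / 502 = 0.2371
Base = 126 + 19 + 119 + 120 + 10 = 394
REF3 = 119 / 394 = 0.3020
Difference = 30.20 − 23.71 = 6.49 percentage points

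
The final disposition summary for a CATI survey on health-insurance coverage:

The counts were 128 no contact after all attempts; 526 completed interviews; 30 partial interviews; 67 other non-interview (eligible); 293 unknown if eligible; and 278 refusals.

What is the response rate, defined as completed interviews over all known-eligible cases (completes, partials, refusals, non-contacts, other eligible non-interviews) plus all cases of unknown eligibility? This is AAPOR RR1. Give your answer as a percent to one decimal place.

39.8%

Num = 526
Base = 526 + 30 + 278 + 128 + 67 + 293 = 1322
RR1 = 526 / 1322 = 0.3979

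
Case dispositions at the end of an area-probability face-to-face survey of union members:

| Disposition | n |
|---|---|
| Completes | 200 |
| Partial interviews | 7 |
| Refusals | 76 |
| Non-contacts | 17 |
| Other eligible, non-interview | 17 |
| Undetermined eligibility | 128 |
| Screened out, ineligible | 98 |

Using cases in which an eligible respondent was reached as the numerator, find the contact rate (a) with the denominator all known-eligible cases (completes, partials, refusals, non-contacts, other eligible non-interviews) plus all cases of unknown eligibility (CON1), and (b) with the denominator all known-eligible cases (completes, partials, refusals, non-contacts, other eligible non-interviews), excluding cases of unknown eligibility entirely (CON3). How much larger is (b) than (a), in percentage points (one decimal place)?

Top → 200 + 7 + 76 + 17 = 300
Denominator → 200 + 7 + 76 + 17 + 17 + 128 = 445
CON1 = 300 / 445 = 0.6742
Denominator → 200 + 7 + 76 + 17 + 17 = 317
CON3 = 300 / 317 = 0.9464
Difference = 94.64 − 67.42 = 27.22 percentage points

27.2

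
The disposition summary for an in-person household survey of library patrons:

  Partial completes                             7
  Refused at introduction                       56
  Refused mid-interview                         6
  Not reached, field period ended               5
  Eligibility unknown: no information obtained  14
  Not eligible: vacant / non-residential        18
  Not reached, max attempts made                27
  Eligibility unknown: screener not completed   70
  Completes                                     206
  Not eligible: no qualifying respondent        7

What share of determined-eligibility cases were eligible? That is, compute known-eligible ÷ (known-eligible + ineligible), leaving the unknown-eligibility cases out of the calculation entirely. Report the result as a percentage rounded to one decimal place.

Refused = 56 + 6 = 62
No answer / not reached = 5 + 27 = 32
Unknown if eligible = 70 + 14 = 84
Out of scope = 7 + 18 = 25
Eligible (known) → 206 + 7 + 62 + 32 = 307
e = 307 / (307 + 25) = 307 / 332 = 0.9247

92.5%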